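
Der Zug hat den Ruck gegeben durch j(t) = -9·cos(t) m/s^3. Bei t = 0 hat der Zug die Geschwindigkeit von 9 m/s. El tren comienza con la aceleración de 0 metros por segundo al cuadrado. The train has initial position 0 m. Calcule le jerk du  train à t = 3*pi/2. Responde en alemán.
Mit j(t) = -9·cos(t) und Einsetzen von t = 3*pi/2, finden wir j = 0.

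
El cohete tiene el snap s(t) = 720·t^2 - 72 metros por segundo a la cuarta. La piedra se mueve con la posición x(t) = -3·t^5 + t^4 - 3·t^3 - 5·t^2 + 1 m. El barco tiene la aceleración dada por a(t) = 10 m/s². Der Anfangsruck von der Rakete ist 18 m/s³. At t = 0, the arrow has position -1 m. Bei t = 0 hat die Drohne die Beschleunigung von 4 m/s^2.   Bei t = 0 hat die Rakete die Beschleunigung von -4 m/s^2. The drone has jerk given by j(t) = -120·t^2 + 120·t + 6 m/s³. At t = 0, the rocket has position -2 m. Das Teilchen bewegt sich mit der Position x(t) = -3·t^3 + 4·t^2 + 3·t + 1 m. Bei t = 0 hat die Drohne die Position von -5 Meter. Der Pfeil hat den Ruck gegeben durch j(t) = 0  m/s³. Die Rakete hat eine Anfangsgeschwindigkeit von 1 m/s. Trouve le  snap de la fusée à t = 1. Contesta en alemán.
Wir haben den Snap s(t) = 720·t^2 - 72. Durch Einsetzen von t = 1: s(1) = 648.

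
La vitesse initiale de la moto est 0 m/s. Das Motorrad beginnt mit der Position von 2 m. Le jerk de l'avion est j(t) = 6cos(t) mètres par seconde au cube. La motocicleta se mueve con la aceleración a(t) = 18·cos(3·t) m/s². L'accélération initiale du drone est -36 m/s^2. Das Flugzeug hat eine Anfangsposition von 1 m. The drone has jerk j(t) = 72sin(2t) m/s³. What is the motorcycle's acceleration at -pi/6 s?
Using a(t) = 18·cos(3·t) and substituting t = -pi/6, we find a = 0.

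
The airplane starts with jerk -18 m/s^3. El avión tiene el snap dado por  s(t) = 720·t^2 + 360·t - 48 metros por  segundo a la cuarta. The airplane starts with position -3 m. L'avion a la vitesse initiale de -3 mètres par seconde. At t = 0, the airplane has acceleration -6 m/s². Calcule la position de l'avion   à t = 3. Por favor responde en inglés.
We need to integrate our snap equation s(t) = 720·t^2 + 360·t - 48 4 times. Integrating snap and using the initial condition j(0) = -18, we get j(t) = 240·t^3 + 180·t^2 - 48·t - 18. The integral of jerk, with a(0) = -6, gives acceleration: a(t) = 60·t^4 + 60·t^3 - 24·t^2 - 18·t - 6. The integral of acceleration is velocity. Using v(0) = -3, we get v(t) = 12·t^5 + 15·t^4 - 8·t^3 - 9·t^2 - 6·t - 3. Integrating velocity and using the initial condition x(0) = -3, we get x(t) = 2·t^6 + 3·t^5 - 2·t^4 - 3·t^3 - 3·t^2 - 3·t - 3. Using x(t) = 2·t^6 + 3·t^5 - 2·t^4 - 3·t^3 - 3·t^2 - 3·t - 3 and substituting t = 3, we find x = 1905.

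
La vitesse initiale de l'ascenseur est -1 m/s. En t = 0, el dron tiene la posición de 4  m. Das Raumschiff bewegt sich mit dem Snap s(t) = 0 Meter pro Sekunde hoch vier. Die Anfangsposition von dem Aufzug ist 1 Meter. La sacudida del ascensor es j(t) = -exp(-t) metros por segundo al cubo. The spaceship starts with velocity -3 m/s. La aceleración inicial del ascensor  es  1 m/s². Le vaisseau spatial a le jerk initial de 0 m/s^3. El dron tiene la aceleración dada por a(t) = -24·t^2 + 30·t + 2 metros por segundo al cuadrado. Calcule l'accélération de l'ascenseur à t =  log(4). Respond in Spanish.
Partiendo de la sacudida j(t) = -exp(-t), tomamos 1 antiderivada. La integral de la sacudida, con a(0) = 1, da la aceleración: a(t) = exp(-t). Usando a(t) = exp(-t) y sustituyendo t = log(4), encontramos a = 1/4.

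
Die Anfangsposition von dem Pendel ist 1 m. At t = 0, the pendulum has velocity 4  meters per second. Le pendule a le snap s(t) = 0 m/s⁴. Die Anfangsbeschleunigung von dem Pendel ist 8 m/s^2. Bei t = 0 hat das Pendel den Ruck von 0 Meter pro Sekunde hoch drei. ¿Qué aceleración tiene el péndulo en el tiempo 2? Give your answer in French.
En partant du snap s(t) = 0, nous prenons 2 intégrales. L'intégrale du snap, avec j(0) = 0, donne le jerk: j(t) = 0. La primitive du jerk, avec a(0) = 8, donne l'accélération: a(t) = 8. Nous avons l'accélération a(t) = 8. En substituant t = 2: a(2) = 8.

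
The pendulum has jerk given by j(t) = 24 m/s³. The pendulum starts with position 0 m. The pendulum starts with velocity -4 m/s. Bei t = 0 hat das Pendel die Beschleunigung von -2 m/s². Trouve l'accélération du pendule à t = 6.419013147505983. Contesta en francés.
Nous devons trouver la primitive de notre équation du jerk j(t) = 24 1 fois. En intégrant le jerk et en utilisant la condition initiale a(0) = -2, nous obtenons a(t) = 24·t - 2. De l'équation de l'accélération a(t) = 24·t - 2, nous substituons t = 6.419013147505983 pour obtenir a = 152.056315540144.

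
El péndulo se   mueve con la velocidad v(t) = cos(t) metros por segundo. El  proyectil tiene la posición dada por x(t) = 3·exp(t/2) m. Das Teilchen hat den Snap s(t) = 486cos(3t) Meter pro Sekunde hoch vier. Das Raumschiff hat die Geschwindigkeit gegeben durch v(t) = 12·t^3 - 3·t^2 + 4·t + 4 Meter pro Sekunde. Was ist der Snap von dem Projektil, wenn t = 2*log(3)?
Ausgehend von der Position x(t) = 3·exp(t/2), nehmen wir 4 Ableitungen. Mit d/dt von x(t) finden wir v(t) = 3·exp(t/2)/2. Die Ableitung von der Geschwindigkeit ergibt die Beschleunigung: a(t) = 3·exp(t/2)/4. Durch Ableiten von der Beschleunigung erhalten wir den Ruck: j(t) = 3·exp(t/2)/8. Durch Ableiten von dem Ruck erhalten wir den Snap: s(t) = 3·exp(t/2)/16. Aus der Gleichung für den Snap s(t) = 3·exp(t/2)/16, setzen wir t = 2*log(3) ein und erhalten s = 9/16.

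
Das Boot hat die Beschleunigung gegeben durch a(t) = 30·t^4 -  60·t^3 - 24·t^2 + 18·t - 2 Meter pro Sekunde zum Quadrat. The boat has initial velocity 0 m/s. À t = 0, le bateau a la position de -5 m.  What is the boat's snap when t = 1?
To solve this, we need to take 2 derivatives of our acceleration equation a(t) = 30·t^4 - 60·t^3 - 24·t^2 + 18·t - 2. Differentiating acceleration, we get jerk: j(t) = 120·t^3 - 180·t^2 - 48·t + 18. Taking d/dt of j(t), we find s(t) = 360·t^2 - 360·t - 48. Using s(t) = 360·t^2 - 360·t - 48 and substituting t = 1, we find s = -48.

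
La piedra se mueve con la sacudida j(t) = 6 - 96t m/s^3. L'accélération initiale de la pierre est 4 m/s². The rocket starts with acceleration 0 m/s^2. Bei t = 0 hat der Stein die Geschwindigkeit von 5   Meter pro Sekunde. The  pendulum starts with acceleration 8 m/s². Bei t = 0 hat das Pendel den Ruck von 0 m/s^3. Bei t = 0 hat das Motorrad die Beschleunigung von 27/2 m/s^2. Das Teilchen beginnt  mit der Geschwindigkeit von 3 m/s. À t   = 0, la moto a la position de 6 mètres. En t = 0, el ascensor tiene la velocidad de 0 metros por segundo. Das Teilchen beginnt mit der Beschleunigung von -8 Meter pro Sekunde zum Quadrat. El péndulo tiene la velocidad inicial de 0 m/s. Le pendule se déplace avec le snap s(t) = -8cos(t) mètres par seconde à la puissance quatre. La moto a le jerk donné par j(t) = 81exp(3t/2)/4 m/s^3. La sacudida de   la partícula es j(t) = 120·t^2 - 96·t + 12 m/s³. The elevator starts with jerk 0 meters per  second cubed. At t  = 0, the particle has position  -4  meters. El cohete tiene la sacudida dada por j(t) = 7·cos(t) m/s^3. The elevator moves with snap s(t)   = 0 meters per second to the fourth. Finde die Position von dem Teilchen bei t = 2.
Um dies zu lösen, müssen wir 3 Stammfunktionen unserer Gleichung für den Ruck j(t) = 120·t^2 - 96·t + 12 finden. Die Stammfunktion von dem Ruck ist die Beschleunigung. Mit a(0) = -8 erhalten wir a(t) = 40·t^3 - 48·t^2 + 12·t - 8. Durch Integration von der Beschleunigung und Verwendung der Anfangsbedingung v(0) = 3, erhalten wir v(t) = 10·t^4 - 16·t^3 + 6·t^2 - 8·t + 3. Durch Integration von der Geschwindigkeit und Verwendung der Anfangsbedingung x(0) = -4, erhalten wir x(t) = 2·t^5 - 4·t^4 + 2·t^3 - 4·t^2 + 3·t - 4. Wir haben die Position x(t) = 2·t^5 - 4·t^4 + 2·t^3 - 4·t^2 + 3·t - 4. Durch Einsetzen von t = 2: x(2) = 2.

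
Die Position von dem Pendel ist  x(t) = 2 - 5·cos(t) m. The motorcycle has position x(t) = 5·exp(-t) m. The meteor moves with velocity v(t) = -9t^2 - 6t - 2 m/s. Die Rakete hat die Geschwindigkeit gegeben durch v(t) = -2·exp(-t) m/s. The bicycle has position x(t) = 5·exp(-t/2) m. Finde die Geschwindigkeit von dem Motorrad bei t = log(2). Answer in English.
Starting from position x(t) = 5·exp(-t), we take 1 derivative. The derivative of position gives velocity: v(t) = -5·exp(-t). Using v(t) = -5·exp(-t) and substituting t = log(2), we find v = -5/2.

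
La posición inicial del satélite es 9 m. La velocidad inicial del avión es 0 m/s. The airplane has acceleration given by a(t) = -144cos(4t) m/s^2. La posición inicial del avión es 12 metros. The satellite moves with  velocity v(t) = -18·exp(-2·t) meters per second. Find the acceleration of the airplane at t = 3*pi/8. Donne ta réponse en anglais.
We have acceleration a(t) = -144·cos(4·t). Substituting t = 3*pi/8: a(3*pi/8) = 0.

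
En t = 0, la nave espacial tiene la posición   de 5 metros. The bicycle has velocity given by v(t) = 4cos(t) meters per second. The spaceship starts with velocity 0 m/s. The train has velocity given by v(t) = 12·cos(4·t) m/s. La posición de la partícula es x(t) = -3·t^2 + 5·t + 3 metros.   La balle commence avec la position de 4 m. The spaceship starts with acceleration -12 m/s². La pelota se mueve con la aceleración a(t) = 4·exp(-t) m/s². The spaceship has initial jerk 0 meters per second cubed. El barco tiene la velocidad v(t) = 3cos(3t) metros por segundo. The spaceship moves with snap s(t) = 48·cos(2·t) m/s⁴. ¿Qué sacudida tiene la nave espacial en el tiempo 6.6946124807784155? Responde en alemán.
Wir müssen unsere Gleichung für den Snap s(t) = 48·cos(2·t) 1-mal integrieren. Durch Integration von dem Snap und Verwendung der Anfangsbedingung j(0) = 0, erhalten wir j(t) = 24·sin(2·t). Aus der Gleichung für den Ruck j(t) = 24·sin(2·t), setzen wir t = 6.6946124807784155 ein und erhalten j = 17.5941634762673.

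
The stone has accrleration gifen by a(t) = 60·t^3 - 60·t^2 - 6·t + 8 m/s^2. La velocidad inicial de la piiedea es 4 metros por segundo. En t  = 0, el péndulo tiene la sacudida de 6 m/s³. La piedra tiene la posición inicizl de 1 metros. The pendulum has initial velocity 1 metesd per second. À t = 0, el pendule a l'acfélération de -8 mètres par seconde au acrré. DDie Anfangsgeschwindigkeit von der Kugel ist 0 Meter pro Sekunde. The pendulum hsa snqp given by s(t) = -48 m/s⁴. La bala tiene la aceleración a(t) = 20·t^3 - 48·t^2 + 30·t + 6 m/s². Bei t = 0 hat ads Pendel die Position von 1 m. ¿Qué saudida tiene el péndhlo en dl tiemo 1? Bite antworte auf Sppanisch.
Debemos encontrar la integral de nuestra ecuación del snap s(t) = -48 1 vez. Tomando ∫s(t)dt y aplicando j(0) = 6, encontramos j(t) = 6 - 48·t. Tenemos la sacudida j(t) = 6 - 48·t. Sustituyendo t = 1: j(1) = -42.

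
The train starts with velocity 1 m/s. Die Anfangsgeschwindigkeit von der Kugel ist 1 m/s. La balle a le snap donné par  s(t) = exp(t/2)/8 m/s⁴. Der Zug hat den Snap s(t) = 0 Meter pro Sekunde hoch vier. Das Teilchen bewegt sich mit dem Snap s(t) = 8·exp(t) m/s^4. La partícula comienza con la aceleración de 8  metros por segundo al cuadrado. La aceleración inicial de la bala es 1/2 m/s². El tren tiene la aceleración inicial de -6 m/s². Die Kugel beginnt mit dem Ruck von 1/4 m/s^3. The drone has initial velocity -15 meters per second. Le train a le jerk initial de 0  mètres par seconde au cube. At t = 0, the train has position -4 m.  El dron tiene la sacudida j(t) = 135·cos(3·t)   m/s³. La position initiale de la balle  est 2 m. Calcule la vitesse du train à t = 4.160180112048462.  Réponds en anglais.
We need to integrate our snap equation s(t) = 0 3 times. Taking ∫s(t)dt and applying j(0) = 0, we find j(t) = 0. Integrating jerk and using the initial condition a(0) = -6, we get a(t) = -6. Finding the integral of a(t) and using v(0) = 1: v(t) = 1 - 6·t. We have velocity v(t) = 1 - 6·t. Substituting t = 4.160180112048462: v(4.160180112048462) = -23.9610806722908.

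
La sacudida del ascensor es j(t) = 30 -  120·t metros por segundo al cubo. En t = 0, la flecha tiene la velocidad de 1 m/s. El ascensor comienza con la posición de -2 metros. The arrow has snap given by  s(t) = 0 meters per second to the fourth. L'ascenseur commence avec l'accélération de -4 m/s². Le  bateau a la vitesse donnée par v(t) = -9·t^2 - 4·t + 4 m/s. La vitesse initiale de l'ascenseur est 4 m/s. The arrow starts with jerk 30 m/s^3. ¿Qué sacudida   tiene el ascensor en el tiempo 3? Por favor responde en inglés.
Using j(t) = 30 - 120·t and substituting t = 3, we find j = -330.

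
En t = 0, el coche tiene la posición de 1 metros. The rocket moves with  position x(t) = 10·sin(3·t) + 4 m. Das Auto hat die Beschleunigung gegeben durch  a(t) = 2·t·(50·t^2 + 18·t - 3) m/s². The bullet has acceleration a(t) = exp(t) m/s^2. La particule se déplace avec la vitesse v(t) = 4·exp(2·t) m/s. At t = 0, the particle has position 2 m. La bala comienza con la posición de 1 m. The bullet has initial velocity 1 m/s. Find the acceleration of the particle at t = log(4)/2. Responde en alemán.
Wir müssen unsere Gleichung für die Geschwindigkeit v(t) = 4·exp(2·t) 1-mal ableiten. Durch Ableiten von der Geschwindigkeit erhalten wir die Beschleunigung: a(t) = 8·exp(2·t). Wir haben die Beschleunigung a(t) = 8·exp(2·t). Durch Einsetzen von t = log(4)/2: a(log(4)/2) = 32.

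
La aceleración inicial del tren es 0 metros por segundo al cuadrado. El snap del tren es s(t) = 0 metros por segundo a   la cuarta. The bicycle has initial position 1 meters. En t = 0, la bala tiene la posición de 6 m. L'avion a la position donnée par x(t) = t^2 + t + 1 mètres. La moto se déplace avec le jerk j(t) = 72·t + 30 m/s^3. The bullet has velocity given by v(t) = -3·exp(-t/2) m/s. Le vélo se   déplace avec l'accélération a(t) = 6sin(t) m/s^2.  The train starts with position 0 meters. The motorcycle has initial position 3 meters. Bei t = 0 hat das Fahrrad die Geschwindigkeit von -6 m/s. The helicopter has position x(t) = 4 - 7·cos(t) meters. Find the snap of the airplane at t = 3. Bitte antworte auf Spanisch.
Para resolver esto, necesitamos tomar 4 derivadas de nuestra ecuación de la posición x(t) = t^2 + t + 1. Derivando la posición, obtenemos la velocidad: v(t) = 2·t + 1. La derivada de la velocidad da la aceleración: a(t) = 2. La derivada de la aceleración da la sacudida: j(t) = 0. Derivando la sacudida, obtenemos el snap: s(t) = 0. De la ecuación del snap s(t) = 0, sustituimos t = 3 para obtener s = 0.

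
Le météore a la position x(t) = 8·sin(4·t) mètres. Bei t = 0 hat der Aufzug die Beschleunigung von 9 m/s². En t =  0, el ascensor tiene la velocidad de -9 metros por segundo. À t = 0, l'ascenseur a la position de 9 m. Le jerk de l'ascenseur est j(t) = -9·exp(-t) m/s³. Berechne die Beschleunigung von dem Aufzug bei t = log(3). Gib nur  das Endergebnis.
a(log(3)) = 3.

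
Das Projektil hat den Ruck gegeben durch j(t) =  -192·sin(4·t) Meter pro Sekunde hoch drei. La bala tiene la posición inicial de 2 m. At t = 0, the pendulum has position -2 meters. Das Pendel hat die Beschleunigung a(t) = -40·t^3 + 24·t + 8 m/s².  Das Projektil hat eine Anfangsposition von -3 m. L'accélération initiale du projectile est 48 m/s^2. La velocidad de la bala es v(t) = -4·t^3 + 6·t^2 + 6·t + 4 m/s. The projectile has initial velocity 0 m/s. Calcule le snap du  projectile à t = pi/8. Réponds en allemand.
Ausgehend von dem Ruck j(t) = -192·sin(4·t), nehmen wir 1 Ableitung. Mit d/dt von j(t) finden wir s(t) = -768·cos(4·t). Wir haben den Snap s(t) = -768·cos(4·t). Durch Einsetzen von t = pi/8: s(pi/8) = 0.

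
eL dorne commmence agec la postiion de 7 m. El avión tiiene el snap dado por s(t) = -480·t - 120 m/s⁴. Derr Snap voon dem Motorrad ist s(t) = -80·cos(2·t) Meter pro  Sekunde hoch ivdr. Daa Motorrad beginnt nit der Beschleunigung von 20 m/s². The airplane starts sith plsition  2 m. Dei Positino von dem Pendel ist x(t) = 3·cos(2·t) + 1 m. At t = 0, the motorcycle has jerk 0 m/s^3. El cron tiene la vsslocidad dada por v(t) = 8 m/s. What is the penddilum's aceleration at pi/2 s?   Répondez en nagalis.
Starting from position x(t) = 3·cos(2·t) + 1, we take 2 derivatives. Differentiating position, we get velocity: v(t) = -6·sin(2·t). Differentiating velocity, we get acceleration: a(t) = -12·cos(2·t). We have acceleration a(t) = -12·cos(2·t). Substituting t = pi/2: a(pi/2) = 12.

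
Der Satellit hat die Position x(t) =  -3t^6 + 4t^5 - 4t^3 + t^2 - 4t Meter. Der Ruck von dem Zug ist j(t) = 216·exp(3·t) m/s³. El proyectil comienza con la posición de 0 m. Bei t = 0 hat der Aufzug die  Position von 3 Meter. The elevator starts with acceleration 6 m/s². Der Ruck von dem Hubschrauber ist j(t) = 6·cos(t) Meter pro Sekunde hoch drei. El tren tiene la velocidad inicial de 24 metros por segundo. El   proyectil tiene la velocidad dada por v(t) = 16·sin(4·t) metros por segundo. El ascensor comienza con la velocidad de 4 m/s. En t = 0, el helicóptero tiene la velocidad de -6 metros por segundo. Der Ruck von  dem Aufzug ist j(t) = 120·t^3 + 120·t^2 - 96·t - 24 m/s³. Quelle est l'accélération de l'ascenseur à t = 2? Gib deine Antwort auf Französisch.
En partant du jerk j(t) = 120·t^3 + 120·t^2 - 96·t - 24, nous prenons 1 primitive. En intégrant le jerk et en utilisant la condition initiale a(0) = 6, nous obtenons a(t) = 30·t^4 + 40·t^3 - 48·t^2 - 24·t + 6. Nous avons l'accélération a(t) = 30·t^4 + 40·t^3 - 48·t^2 - 24·t + 6. En substituant t = 2: a(2) = 566.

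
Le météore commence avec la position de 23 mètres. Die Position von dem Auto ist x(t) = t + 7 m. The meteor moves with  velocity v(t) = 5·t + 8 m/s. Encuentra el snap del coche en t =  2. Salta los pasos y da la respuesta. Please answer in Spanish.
La respuesta es 0.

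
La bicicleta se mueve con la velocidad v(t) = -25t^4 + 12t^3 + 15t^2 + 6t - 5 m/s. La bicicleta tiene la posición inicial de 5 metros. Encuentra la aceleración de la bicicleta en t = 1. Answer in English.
To solve this, we need to take 1 derivative of our velocity equation v(t) = -25·t^4 + 12·t^3 + 15·t^2 + 6·t - 5. Taking d/dt of v(t), we find a(t) = -100·t^3 + 36·t^2 + 30·t + 6. From the given acceleration equation a(t) = -100·t^3 + 36·t^2 + 30·t + 6, we substitute t = 1 to get a = -28.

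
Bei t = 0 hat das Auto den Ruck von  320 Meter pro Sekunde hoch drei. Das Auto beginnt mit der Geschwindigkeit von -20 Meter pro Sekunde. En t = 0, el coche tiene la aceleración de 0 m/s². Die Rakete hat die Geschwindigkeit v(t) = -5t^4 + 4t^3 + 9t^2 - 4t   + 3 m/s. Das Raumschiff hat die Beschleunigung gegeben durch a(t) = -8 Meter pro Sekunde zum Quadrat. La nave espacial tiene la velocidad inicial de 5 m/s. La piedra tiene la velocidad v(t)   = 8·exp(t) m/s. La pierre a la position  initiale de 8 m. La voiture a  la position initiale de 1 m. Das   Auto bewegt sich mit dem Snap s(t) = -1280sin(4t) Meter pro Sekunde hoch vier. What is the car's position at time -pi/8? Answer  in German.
Wir müssen unsere Gleichung für den Snap s(t) = -1280·sin(4·t) 4-mal integrieren. Durch Integration von dem Snap und Verwendung der Anfangsbedingung j(0) = 320, erhalten wir j(t) = 320·cos(4·t). Durch Integration von dem Ruck und Verwendung der Anfangsbedingung a(0) = 0, erhalten wir a(t) = 80·sin(4·t). Mit ∫a(t)dt und Anwendung von v(0) = -20, finden wir v(t) = -20·cos(4·t). Mit ∫v(t)dt und Anwendung von x(0) = 1, finden wir x(t) = 1 - 5·sin(4·t). Mit x(t) = 1 - 5·sin(4·t) und Einsetzen von t = -pi/8, finden wir x = 6.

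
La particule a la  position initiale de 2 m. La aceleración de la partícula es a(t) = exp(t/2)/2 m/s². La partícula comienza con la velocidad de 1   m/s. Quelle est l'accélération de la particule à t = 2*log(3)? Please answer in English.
From the given acceleration equation a(t) = exp(t/2)/2, we substitute t = 2*log(3) to get a = 3/2.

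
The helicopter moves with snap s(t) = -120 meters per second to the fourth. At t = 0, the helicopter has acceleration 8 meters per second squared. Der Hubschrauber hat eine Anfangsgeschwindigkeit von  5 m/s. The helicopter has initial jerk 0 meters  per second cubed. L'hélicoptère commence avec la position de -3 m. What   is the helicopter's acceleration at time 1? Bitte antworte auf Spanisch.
Debemos encontrar la antiderivada de nuestra ecuación del snap s(t) = -120 2 veces. Integrando el snap y usando la condición inicial j(0) = 0, obtenemos j(t) = -120·t. La antiderivada de la sacudida es la aceleración. Usando a(0) = 8, obtenemos a(t) = 8 - 60·t^2. De la ecuación de la aceleración a(t) = 8 - 60·t^2, sustituimos t = 1 para obtener a = -52.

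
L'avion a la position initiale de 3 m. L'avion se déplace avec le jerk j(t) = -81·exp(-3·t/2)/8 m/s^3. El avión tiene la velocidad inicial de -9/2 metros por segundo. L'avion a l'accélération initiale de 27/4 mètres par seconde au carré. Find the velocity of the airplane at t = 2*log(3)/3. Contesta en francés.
Pour résoudre ceci, nous devons prendre 2 primitives de notre équation du jerk j(t) = -81·exp(-3·t/2)/8. En intégrant le jerk et en utilisant la condition initiale a(0) = 27/4, nous obtenons a(t) = 27·exp(-3·t/2)/4. En intégrant l'accélération et en utilisant la condition initiale v(0) = -9/2, nous obtenons v(t) = -9·exp(-3·t/2)/2. De l'équation de la vitesse v(t) = -9·exp(-3·t/2)/2, nous substituons t = 2*log(3)/3 pour obtenir v = -3/2.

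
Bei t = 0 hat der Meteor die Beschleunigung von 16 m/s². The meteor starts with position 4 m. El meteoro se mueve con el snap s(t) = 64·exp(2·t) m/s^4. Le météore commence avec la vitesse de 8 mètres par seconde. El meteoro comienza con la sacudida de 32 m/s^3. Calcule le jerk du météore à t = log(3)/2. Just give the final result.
j(log(3)/2) = 96.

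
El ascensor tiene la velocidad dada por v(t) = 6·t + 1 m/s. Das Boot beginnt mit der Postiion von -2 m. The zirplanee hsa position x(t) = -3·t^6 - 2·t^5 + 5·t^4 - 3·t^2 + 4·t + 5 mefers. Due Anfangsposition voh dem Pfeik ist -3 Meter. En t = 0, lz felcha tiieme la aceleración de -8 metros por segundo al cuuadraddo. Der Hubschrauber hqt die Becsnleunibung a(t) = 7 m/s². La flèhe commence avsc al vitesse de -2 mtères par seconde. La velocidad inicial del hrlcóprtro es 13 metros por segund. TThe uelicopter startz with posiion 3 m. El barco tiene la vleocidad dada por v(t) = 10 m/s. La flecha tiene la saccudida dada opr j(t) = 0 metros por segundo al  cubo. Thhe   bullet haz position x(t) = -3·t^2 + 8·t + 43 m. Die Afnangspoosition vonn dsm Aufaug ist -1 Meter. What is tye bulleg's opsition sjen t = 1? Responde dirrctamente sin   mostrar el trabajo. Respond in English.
At t = 1, x = 48.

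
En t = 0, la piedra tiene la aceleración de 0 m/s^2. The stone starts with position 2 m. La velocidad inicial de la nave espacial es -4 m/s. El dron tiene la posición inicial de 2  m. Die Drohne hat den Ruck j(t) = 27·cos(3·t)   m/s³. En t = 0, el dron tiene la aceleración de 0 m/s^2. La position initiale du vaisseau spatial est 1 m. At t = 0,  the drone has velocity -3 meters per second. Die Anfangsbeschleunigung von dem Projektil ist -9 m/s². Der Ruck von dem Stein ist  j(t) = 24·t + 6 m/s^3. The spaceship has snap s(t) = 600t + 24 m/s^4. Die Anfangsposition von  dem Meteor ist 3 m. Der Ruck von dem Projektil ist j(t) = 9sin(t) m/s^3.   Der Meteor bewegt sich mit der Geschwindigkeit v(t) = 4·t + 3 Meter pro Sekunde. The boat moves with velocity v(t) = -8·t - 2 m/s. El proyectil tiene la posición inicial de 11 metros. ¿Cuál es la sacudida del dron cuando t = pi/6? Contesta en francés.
En utilisant j(t) = 27·cos(3·t) et en substituant t = pi/6, nous trouvons j = 0.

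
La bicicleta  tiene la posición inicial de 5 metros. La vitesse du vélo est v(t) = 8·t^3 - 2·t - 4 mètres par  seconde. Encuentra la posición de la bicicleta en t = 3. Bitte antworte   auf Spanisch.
Debemos encontrar la antiderivada de nuestra ecuación de la velocidad v(t) = 8·t^3 - 2·t - 4 1 vez. La antiderivada de la velocidad es la posición. Usando x(0) = 5, obtenemos x(t) = 2·t^4 - t^2 - 4·t + 5. Usando x(t) = 2·t^4 - t^2 - 4·t + 5 y sustituyendo t = 3, encontramos x = 146.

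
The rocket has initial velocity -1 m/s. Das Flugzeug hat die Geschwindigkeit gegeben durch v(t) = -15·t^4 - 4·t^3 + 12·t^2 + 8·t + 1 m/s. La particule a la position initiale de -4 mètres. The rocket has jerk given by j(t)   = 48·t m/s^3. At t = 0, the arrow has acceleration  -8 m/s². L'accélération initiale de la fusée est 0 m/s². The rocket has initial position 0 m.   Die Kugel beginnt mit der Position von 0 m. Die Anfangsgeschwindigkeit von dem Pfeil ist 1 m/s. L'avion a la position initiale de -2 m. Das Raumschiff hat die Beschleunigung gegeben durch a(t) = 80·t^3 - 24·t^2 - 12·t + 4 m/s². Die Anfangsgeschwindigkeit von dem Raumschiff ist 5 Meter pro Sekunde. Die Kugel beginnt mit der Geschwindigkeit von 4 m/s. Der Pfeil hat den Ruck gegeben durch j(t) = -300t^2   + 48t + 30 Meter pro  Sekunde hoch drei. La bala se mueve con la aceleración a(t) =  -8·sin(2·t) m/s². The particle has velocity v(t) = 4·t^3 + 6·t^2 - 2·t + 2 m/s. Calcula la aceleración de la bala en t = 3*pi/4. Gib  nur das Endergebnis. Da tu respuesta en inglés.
At t = 3*pi/4, a = 8.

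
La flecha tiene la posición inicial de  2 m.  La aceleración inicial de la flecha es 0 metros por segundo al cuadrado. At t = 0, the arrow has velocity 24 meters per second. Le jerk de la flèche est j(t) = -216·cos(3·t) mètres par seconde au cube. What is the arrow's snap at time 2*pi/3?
We must differentiate our jerk equation j(t) = -216·cos(3·t) 1 time. Taking d/dt of j(t), we find s(t) = 648·sin(3·t). We have snap s(t) = 648·sin(3·t). Substituting t = 2*pi/3: s(2*pi/3) = 0.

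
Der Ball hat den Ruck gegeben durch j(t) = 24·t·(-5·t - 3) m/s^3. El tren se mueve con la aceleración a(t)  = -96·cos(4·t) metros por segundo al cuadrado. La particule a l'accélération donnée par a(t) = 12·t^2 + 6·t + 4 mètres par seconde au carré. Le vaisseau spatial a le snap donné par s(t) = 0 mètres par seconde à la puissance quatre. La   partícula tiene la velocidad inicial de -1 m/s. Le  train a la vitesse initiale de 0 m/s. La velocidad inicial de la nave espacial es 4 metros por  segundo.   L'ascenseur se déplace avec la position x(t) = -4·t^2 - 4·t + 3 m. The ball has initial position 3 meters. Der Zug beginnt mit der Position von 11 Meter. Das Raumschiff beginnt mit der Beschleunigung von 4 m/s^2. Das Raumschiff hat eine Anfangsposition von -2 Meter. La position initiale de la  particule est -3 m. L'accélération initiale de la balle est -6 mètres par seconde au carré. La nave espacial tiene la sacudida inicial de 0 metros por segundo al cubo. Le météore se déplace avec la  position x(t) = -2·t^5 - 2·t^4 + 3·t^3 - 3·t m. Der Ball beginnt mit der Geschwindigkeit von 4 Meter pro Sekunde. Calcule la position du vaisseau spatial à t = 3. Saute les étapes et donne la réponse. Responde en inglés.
x(3) = 28.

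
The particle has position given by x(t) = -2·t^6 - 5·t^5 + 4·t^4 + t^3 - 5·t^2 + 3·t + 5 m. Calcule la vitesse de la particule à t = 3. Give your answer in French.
Pour résoudre ceci, nous devons prendre 1 dérivée de notre équation de la position x(t) = -2·t^6 - 5·t^5 + 4·t^4 + t^3 - 5·t^2 + 3·t + 5. En prenant d/dt de x(t), nous trouvons v(t) = -12·t^5 - 25·t^4 + 16·t^3 + 3·t^2 - 10·t + 3. En utilisant v(t) = -12·t^5 - 25·t^4 + 16·t^3 + 3·t^2 - 10·t + 3 et en substituant t = 3, nous trouvons v = -4509.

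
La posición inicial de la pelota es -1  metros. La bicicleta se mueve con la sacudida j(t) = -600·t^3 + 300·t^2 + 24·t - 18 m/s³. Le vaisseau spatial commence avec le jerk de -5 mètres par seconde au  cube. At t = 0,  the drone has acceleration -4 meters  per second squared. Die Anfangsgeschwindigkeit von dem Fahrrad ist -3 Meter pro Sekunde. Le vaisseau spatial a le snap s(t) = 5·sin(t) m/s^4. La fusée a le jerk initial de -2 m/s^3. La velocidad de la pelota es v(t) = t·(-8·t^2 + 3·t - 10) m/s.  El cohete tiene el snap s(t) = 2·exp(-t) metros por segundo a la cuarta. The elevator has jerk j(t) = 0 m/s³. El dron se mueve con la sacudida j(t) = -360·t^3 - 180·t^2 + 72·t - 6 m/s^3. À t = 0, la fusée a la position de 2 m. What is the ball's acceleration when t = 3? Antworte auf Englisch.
We must differentiate our velocity equation v(t) = t·(-8·t^2 + 3·t - 10) 1 time. Differentiating velocity, we get acceleration: a(t) = -8·t^2 + t·(3 - 16·t) + 3·t - 10. From the given acceleration equation a(t) = -8·t^2 + t·(3 - 16·t) + 3·t - 10, we substitute t = 3 to get a = -208.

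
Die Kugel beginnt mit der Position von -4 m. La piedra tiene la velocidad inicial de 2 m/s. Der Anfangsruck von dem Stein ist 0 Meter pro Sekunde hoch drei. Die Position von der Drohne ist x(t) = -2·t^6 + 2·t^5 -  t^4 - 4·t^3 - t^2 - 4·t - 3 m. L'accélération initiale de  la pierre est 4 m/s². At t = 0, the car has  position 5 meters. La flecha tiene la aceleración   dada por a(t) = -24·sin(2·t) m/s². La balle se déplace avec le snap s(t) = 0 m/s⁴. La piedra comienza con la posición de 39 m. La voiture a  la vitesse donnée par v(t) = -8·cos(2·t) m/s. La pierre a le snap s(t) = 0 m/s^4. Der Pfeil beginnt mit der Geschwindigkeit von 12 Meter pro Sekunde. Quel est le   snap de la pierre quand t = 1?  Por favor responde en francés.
Nous avons le snap s(t) = 0. En substituant t = 1: s(1) = 0.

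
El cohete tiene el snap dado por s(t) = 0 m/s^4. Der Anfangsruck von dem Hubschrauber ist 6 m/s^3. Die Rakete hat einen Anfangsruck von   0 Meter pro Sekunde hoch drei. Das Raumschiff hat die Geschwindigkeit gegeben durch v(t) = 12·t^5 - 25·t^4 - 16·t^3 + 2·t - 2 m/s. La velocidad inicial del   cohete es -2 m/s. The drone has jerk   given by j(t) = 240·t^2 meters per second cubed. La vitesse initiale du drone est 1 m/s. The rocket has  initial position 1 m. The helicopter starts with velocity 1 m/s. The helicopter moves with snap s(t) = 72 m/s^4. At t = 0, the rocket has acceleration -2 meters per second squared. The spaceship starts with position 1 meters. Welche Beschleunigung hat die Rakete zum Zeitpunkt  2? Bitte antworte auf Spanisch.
Para resolver esto, necesitamos tomar 2 integrales de nuestra ecuación del snap s(t) = 0. La integral del snap, con j(0) = 0, da la sacudida: j(t) = 0. La integral de la sacudida, con a(0) = -2, da la aceleración: a(t) = -2. Usando a(t) = -2 y sustituyendo t = 2, encontramos a = -2.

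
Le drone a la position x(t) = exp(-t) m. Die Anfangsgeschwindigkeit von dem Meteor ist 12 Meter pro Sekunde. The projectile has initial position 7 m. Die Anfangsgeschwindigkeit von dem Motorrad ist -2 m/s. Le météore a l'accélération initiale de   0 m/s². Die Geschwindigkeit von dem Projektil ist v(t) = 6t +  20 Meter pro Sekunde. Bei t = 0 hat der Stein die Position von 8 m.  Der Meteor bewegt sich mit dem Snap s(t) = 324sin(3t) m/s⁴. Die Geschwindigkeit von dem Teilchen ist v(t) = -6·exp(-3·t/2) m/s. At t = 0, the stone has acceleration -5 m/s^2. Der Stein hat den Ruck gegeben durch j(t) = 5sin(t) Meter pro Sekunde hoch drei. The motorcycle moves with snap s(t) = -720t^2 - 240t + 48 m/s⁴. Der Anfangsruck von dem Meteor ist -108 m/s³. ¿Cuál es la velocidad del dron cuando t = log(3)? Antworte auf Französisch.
En partant de la position x(t) = exp(-t), nous prenons 1 dérivée. En prenant d/dt de x(t), nous trouvons v(t) = -exp(-t). En utilisant v(t) = -exp(-t) et en substituant t = log(3), nous trouvons v = -1/3.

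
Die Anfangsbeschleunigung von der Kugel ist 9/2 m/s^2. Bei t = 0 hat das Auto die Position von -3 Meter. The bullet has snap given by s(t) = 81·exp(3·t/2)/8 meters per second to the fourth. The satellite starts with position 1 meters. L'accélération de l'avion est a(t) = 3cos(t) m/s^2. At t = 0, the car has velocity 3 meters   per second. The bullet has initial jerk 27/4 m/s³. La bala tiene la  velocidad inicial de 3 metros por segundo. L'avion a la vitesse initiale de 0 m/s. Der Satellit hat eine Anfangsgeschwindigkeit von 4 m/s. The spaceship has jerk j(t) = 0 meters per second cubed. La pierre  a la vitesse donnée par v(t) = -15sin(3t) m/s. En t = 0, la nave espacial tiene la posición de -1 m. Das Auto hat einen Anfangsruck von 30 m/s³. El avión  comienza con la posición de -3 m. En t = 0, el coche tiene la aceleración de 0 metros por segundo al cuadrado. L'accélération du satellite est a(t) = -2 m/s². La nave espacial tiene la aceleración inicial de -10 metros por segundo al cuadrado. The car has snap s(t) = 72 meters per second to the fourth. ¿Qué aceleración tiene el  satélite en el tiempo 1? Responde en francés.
De l'équation de l'accélération a(t) = -2, nous substituons t = 1 pour obtenir a = -2.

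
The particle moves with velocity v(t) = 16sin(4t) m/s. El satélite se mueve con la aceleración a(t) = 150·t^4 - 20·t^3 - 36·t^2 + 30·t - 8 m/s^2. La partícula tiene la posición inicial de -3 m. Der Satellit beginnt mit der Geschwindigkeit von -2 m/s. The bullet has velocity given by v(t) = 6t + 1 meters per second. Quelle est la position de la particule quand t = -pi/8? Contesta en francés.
Pour résoudre ceci, nous devons prendre 1 intégrale de notre équation de la vitesse v(t) = 16·sin(4·t). En intégrant la vitesse et en utilisant la condition initiale x(0) = -3, nous obtenons x(t) = 1 - 4·cos(4·t). En utilisant x(t) = 1 - 4·cos(4·t) et en substituant t = -pi/8, nous trouvons x = 1.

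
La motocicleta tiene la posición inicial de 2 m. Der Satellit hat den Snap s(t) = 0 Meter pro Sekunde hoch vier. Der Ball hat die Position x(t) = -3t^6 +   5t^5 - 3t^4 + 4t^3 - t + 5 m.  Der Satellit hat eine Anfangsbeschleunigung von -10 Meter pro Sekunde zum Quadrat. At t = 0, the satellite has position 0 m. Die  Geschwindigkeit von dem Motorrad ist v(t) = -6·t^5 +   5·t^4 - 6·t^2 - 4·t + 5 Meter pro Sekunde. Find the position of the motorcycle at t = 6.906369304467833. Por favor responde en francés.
Nous devons trouver la primitive de notre équation de la vitesse v(t) = -6·t^5 + 5·t^4 - 6·t^2 - 4·t + 5 1 fois. En prenant ∫v(t)dt et en appliquant x(0) = 2, nous trouvons x(t) = -t^6 + t^5 - 2·t^3 - 2·t^2 + 5·t + 2. Nous avons la position x(t) = -t^6 + t^5 - 2·t^3 - 2·t^2 + 5·t + 2. En substituant t = 6.906369304467833: x(6.906369304467833) = -93522.3210150726.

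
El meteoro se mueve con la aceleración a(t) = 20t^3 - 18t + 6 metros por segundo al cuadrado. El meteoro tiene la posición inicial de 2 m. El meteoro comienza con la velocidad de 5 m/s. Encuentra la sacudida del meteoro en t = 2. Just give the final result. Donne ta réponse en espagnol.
En t = 2, j = 222.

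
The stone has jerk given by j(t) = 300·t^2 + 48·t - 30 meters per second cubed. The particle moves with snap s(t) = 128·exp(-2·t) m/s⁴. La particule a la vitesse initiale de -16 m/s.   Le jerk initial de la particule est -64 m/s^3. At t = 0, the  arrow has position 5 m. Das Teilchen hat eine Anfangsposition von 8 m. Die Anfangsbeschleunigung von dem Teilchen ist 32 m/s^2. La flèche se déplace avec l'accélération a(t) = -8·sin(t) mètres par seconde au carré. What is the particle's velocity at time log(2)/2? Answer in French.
Nous devons trouver l'intégrale de notre équation du snap s(t) = 128·exp(-2·t) 3 fois. L'intégrale du snap est le jerk. En utilisant j(0) = -64, nous obtenons j(t) = -64·exp(-2·t). L'intégrale du jerk est l'accélération. En utilisant a(0) = 32, nous obtenons a(t) = 32·exp(-2·t). En intégrant l'accélération et en utilisant la condition initiale v(0) = -16, nous obtenons v(t) = -16·exp(-2·t). Nous avons la vitesse v(t) = -16·exp(-2·t). En substituant t = log(2)/2: v(log(2)/2) = -8.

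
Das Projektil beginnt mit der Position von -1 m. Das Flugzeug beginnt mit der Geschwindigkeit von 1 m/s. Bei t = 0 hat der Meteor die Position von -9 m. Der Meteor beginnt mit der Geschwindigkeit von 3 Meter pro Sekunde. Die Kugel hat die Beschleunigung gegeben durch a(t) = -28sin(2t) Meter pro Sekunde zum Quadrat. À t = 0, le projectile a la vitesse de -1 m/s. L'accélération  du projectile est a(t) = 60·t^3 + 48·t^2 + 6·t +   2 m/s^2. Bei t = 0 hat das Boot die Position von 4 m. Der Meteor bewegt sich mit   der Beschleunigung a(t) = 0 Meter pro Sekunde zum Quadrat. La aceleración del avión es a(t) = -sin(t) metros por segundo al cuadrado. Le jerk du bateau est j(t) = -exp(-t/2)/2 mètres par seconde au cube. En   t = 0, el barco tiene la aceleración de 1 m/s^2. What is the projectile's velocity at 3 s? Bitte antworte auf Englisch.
We must find the antiderivative of our acceleration equation a(t) = 60·t^3 + 48·t^2 + 6·t + 2 1 time. The integral of acceleration, with v(0) = -1, gives velocity: v(t) = 15·t^4 + 16·t^3 + 3·t^2 + 2·t - 1. Using v(t) = 15·t^4 + 16·t^3 + 3·t^2 + 2·t - 1 and substituting t = 3, we find v = 1679.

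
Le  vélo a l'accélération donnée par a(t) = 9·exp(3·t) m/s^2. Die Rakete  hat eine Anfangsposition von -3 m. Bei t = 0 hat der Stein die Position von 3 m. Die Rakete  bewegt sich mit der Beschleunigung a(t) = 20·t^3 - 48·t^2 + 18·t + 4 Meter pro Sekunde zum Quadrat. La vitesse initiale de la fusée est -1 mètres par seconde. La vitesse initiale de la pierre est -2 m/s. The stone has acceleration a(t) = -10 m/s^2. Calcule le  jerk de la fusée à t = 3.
En partant de l'accélération a(t) = 20·t^3 - 48·t^2 + 18·t + 4, nous prenons 1 dérivée. La dérivée de l'accélération donne le jerk: j(t) = 60·t^2 - 96·t + 18. En utilisant j(t) = 60·t^2 - 96·t + 18 et en substituant t = 3, nous trouvons j = 270.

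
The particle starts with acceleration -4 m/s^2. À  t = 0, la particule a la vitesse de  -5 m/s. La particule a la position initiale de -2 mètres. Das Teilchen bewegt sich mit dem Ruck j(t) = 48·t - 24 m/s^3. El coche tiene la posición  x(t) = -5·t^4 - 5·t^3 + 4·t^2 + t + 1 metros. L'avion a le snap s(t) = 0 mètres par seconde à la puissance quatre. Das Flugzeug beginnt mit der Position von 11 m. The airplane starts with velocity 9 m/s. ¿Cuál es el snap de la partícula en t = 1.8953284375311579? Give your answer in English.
Starting from jerk j(t) = 48·t - 24, we take 1 derivative. Differentiating jerk, we get snap: s(t) = 48. Using s(t) = 48 and substituting t = 1.8953284375311579, we find s = 48.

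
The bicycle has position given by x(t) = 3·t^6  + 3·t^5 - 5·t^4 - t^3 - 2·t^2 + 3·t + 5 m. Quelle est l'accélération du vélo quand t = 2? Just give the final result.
a(2) = 1664.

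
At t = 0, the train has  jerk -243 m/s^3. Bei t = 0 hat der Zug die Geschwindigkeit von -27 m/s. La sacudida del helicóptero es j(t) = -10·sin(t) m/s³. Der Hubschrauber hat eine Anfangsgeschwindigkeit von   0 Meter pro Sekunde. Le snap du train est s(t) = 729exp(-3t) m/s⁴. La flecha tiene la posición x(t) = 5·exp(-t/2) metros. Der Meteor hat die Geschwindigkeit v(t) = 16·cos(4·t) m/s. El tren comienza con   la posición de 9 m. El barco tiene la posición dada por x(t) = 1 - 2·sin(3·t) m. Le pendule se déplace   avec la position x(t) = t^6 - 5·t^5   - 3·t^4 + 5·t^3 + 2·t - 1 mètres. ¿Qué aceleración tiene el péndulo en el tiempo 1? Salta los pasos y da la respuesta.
En t = 1, a = -76.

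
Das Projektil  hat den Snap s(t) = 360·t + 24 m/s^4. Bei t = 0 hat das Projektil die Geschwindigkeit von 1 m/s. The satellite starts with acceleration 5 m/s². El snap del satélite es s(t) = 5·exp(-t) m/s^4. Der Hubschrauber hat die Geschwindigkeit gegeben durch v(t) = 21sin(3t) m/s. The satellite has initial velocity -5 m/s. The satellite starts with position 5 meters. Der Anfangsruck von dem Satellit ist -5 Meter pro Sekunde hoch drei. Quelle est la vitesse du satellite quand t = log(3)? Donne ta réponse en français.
Nous devons trouver la primitive de notre équation du snap s(t) = 5·exp(-t) 3 fois. En intégrant le snap et en utilisant la condition initiale j(0) = -5, nous obtenons j(t) = -5·exp(-t). En intégrant le jerk et en utilisant la condition initiale a(0) = 5, nous obtenons a(t) = 5·exp(-t). En intégrant l'accélération et en utilisant la condition initiale v(0) = -5, nous obtenons v(t) = -5·exp(-t). En utilisant v(t) = -5·exp(-t) et en substituant t = log(3), nous trouvons v = -5/3.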